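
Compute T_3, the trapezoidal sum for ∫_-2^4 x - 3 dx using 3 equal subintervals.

Δx = (4 − (-2))/3 = 2.
f(-2) = -5, f(0) = -3, f(2) = -1, f(4) = 1.
T_3 = (Δx/2)·[f(x_0) + 2f(x_1) + 2f(x_2) + f(x_3)].
Sum = -12.

-12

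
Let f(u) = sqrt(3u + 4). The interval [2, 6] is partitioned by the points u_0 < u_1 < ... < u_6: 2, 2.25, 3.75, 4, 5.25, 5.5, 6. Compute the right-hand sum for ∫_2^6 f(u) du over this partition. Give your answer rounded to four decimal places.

Subinterval widths: 0.25, 1.5, 0.25, 1.25, 0.25, 0.5.
Right endpoints: 2.25, 3.75, 4, 5.25, 5.5, 6.
f(2.25) ≈ 3.2787, f(3.75) ≈ 3.9051, f(4) ≈ 4.0000, f(5.25) ≈ 4.4441, f(5.5) ≈ 4.5277, f(6) ≈ 4.6904.
Sum = Σ Δu_i · f(u_i).
Sum ≈ 16.7096.

16.7096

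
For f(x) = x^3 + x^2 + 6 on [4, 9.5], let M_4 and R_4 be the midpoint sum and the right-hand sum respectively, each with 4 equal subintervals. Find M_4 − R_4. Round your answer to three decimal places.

M_4 ≈ 2251.31006.
R_4 ≈ 2903.04395.
M_4 − R_4 ≈ -651.734.

-651.734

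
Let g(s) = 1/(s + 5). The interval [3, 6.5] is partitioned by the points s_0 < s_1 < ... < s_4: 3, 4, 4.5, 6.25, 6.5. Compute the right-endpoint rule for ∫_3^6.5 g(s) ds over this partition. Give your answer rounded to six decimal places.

0.341037

Subinterval widths: 1, 0.5, 1.75, 0.25.
Right endpoints: 4, 4.5, 6.25, 6.5.
g(4) = 1/9, g(4.5) = 2/19, g(6.25) = 4/45, g(6.5) = 2/23.
Sum = Σ Δs_i · g(s_i).
Sum ≈ 0.341037.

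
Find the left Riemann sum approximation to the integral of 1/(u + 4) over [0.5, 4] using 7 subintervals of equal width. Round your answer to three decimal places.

Δu = (4 − 0.5)/7 = 0.5.
Left endpoints: 0.5, 1, 1.5, 2, 2.5, 3, 3.5.
f(0.5) = 2/9, f(1) = 0.2, f(1.5) = 2/11, f(2) = 1/6, f(2.5) = 2/13, f(3) = 1/7, f(3.5) = 2/15.
Sum = Δu · [f(0.5) + f(1) + f(1.5) + ...].
Sum ≈ 0.600.

0.600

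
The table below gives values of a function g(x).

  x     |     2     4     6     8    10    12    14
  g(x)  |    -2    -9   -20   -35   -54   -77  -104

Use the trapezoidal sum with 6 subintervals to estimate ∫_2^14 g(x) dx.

-496

Δx = 2.
T_6 = (2/2)·[(-2) + 2·(-9) + 2·(-20) + 2·(-35) + 2·(-54) + 2·(-77) + (-104)] = -496.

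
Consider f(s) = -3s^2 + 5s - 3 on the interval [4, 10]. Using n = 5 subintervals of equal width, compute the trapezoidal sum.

-748.32

Δs = (10 − 4)/5 = 1.2.
f(4) = -31, f(5.2) = -58.12, f(6.4) = -93.88, f(7.6) = -138.28, f(8.8) = -191.32, f(10) = -253.
T_5 = (Δs/2)·[f(s_0) + 2f(s_1) + ... + 2f(s_{4}) + f(s_5)].
Sum = -748.32.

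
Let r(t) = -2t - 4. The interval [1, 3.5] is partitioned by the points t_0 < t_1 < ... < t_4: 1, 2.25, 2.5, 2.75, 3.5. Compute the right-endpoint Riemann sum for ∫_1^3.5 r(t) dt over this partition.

Subinterval widths: 1.25, 0.25, 0.25, 0.75.
Right endpoints: 2.25, 2.5, 2.75, 3.5.
r(2.25) = -8.5, r(2.5) = -9, r(2.75) = -9.5, r(3.5) = -11.
Sum = Σ Δt_i · r(t_i).
Sum = -23.5.

-23.5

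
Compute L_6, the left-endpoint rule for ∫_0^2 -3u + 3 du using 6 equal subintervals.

1

Δu = (2 − 0)/6 = 1/3.
Left endpoints: 0, 1/3, 2/3, 1, 4/3, 5/3.
f(0) = 3, f(1/3) = 2, f(2/3) = 1, f(1) = 0, f(4/3) = -1, f(5/3) = -2.
Sum = Δu · [f(0) + f(1/3) + f(2/3) + ...].
Sum = 1.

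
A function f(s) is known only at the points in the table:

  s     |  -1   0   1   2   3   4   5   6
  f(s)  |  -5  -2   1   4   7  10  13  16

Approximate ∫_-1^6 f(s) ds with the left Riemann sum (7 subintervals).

28

Δs = 1.
Sum = 1·[(-5) + (-2) + 1 + 4 + 7 + 10 + 13] = 28.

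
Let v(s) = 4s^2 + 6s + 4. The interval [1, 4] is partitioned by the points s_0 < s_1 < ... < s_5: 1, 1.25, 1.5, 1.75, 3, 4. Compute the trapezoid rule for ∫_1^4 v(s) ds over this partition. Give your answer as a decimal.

Subinterval widths: 0.25, 0.25, 0.25, 1.25, 1.
v(1) = 14, v(1.25) = 17.75, v(1.5) = 22, v(1.75) = 26.75, v(3) = 58, v(4) = 92.
On each subinterval the trapezoid contributes (Δs_i/2)·[v(s_{i-1}) + v(s_i)].
Sum = 143.

143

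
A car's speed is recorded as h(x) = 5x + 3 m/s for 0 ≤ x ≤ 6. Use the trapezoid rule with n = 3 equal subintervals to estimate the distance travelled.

Δx = (6 − 0)/3 = 2.
h(0) = 3, h(2) = 13, h(4) = 23, h(6) = 33.
T_3 = (Δx/2)·[h(x_0) + 2h(x_1) + 2h(x_2) + h(x_3)].
Sum = 108.

108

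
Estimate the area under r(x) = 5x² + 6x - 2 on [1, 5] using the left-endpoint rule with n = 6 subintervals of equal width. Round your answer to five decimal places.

224.14815

Δx = (5 − 1)/6 = 2/3.
Left endpoints: 1, 5/3, 7/3, 3, 11/3, 13/3.
r(1) = 9, r(5/3) = 197/9, r(7/3) = 353/9, r(3) = 61, r(11/3) = 785/9, r(13/3) = 1061/9.
Sum = Δx · [r(1) + r(5/3) + r(7/3) + ...].
Sum ≈ 224.14815.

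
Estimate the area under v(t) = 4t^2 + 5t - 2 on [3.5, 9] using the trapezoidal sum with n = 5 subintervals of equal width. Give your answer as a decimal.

1080.145

Δt = (9 − 3.5)/5 = 1.1.
v(3.5) = 64.5, v(4.6) = 105.64, v(5.7) = 156.46, v(6.8) = 216.96, v(7.9) = 287.14, v(9) = 367.
T_5 = (Δt/2)·[v(t_0) + 2v(t_1) + ... + 2v(t_{4}) + v(t_5)].
Sum = 1080.145.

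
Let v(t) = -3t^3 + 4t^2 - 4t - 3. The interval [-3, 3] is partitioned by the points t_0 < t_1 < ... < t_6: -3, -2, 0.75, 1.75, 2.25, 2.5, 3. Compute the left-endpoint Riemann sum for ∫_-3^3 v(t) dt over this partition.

Subinterval widths: 1, 2.75, 1, 0.5, 0.25, 0.5.
Left endpoints: -3, -2, 0.75, 1.75, 2.25, 2.5.
v(-3) = 126, v(-2) = 45, v(0.75) = -5.015625, v(1.75) = -13.828125, v(2.25) = -25.921875, v(2.5) = -34.875.
Sum = Σ Δt_i · v(t_i).
Sum = 213.90234375.

213.90234375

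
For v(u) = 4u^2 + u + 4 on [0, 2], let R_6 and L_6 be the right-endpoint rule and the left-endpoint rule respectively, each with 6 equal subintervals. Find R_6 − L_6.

6

R_6 ≈ 23.81481.
L_6 ≈ 17.81481.
R_6 − L_6 = 6.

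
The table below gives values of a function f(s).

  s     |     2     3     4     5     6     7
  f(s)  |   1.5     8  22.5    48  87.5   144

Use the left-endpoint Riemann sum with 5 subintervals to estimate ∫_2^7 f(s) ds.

Δs = 1.
Sum = 1·[1.5 + 8 + 22.5 + 48 + 87.5] = 167.5.

167.5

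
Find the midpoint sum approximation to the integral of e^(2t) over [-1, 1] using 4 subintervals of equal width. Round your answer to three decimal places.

3.480

Δt = (1 − (-1))/4 = 0.5.
Midpoints: -0.75, -0.25, 0.25, 0.75.
f(-0.75) ≈ 0.223, f(-0.25) ≈ 0.607, f(0.25) ≈ 1.649, f(0.75) ≈ 4.482.
Sum = Δt · [f(-0.75) + f(-0.25) + f(0.25) + f(0.75)].
Sum ≈ 3.480.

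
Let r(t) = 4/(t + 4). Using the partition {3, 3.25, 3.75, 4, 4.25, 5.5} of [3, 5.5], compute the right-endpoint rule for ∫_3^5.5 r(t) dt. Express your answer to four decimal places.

1.1685

Subinterval widths: 0.25, 0.5, 0.25, 0.25, 1.25.
Right endpoints: 3.25, 3.75, 4, 4.25, 5.5.
r(3.25) = 16/29, r(3.75) = 16/31, r(4) = 0.5, r(4.25) = 16/33, r(5.5) = 8/19.
Sum = Σ Δt_i · r(t_i).
Sum ≈ 1.1685.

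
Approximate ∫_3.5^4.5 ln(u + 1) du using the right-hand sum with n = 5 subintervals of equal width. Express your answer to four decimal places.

1.6277

Δu = (4.5 − 3.5)/5 = 0.2.
Right endpoints: 3.7, 3.9, 4.1, 4.3, 4.5.
f(3.7) ≈ 1.5476, f(3.9) ≈ 1.5892, f(4.1) ≈ 1.6292, f(4.3) ≈ 1.6677, f(4.5) ≈ 1.7047.
Sum = Δu · [f(3.7) + f(3.9) + f(4.1) + f(4.3) + f(4.5)].
Sum ≈ 1.6277.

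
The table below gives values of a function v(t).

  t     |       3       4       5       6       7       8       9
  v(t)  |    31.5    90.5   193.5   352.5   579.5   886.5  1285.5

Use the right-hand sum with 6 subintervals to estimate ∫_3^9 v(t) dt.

3388

Δt = 1.
Sum = 1·[90.5 + 193.5 + 352.5 + 579.5 + 886.5 + 1285.5] = 3388.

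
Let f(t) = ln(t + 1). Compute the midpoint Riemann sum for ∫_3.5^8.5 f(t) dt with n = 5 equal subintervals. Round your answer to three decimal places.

9.624

Δt = (8.5 − 3.5)/5 = 1.
Midpoints: 4, 5, 6, 7, 8.
f(4) ≈ 1.609, f(5) ≈ 1.792, f(6) ≈ 1.946, f(7) ≈ 2.079, f(8) ≈ 2.197.
Sum = Δt · [f(4) + f(5) + f(6) + f(7) + f(8)].
Sum ≈ 9.624.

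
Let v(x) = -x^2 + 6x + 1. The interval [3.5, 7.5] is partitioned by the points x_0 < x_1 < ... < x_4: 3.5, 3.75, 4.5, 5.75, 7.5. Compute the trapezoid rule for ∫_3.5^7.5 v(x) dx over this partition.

Subinterval widths: 0.25, 0.75, 1.25, 1.75.
v(3.5) = 9.75, v(3.75) = 9.4375, v(4.5) = 7.75, v(5.75) = 2.4375, v(7.5) = -10.25.
On each subinterval the trapezoid contributes (Δx_i/2)·[v(x_{i-1}) + v(x_i)].
Sum = 8.375.

8.375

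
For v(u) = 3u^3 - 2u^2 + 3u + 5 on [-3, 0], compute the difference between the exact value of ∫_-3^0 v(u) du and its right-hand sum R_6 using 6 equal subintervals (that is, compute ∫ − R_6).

-25.0625

Exact integral: ∫_-3^0 v(u) du = -77.25.
R_6 = -52.1875.
Error = -77.25 − (-52.1875) = -25.0625.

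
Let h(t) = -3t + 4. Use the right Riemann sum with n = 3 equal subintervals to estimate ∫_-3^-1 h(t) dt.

18

Δt = (-1 − (-3))/3 = 2/3.
Right endpoints: -7/3, -5/3, -1.
h(-7/3) = 11, h(-5/3) = 9, h(-1) = 7.
Sum = Δt · [h(-7/3) + h(-5/3) + h(-1)].
Sum = 18.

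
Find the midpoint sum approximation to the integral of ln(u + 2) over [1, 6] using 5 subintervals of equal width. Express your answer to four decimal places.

8.3483

Δu = (6 − 1)/5 = 1.
Midpoints: 1.5, 2.5, 3.5, 4.5, 5.5.
f(1.5) ≈ 1.2528, f(2.5) ≈ 1.5041, f(3.5) ≈ 1.7047, f(4.5) ≈ 1.8718, f(5.5) ≈ 2.0149.
Sum = Δu · [f(1.5) + f(2.5) + f(3.5) + f(4.5) + f(5.5)].
Sum ≈ 8.3483.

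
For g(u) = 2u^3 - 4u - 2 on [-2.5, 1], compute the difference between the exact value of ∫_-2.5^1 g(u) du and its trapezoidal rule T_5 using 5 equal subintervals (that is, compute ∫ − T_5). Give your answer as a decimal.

Exact integral: ∫_-2.5^1 g(u) du = -15.53125.
T_5 = -16.8175.
Error = -15.53125 − (-16.8175) = 1.28625.

1.28625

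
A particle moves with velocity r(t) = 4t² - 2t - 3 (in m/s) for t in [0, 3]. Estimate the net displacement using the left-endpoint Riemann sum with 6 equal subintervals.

Δt = (3 − 0)/6 = 0.5.
Left endpoints: 0, 0.5, 1, 1.5, 2, 2.5.
r(0) = -3, r(0.5) = -3, r(1) = -1, r(1.5) = 3, r(2) = 9, r(2.5) = 17.
Sum = Δt · [r(0) + r(0.5) + r(1) + ...].
Sum = 11.

11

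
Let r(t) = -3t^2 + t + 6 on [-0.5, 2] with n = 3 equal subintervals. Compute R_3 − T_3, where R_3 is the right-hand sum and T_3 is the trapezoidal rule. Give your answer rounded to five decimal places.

R_3 ≈ 4.2361111.
T_3 ≈ 7.8819444.
R_3 − T_3 ≈ -3.64583.

-3.64583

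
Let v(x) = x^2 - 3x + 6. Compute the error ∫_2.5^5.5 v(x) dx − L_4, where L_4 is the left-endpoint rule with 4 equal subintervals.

5.34375

Exact integral: ∫_2.5^5.5 v(x) dx = 32.25.
L_4 = 26.90625.
Error = 32.25 − 26.90625 = 5.34375.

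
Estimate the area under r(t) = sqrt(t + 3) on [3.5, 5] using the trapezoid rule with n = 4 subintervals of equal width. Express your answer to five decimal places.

4.03684

Δt = (5 − 3.5)/4 = 0.375.
r(3.5) ≈ 2.54951, r(3.875) ≈ 2.62202, r(4.25) ≈ 2.69258, r(4.625) ≈ 2.76134, r(5) ≈ 2.82843.
T_4 = (Δt/2)·[r(t_0) + 2r(t_1) + 2r(t_2) + 2r(t_3) + r(t_4)].
Sum ≈ 4.03684.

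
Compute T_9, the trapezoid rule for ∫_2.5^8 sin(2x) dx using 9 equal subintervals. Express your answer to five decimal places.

0.54140

Δx = (8 − 2.5)/9 = 11/18.
f(2.5) ≈ -0.95892, f(28/9) ≈ -0.06093, f(67/18) ≈ 0.91731, f(13/3) ≈ 0.68755, f(89/18) ≈ -0.44763, f(50/9) ≈ -0.99333, f(37/6) ≈ -0.23093, f(61/9) ≈ 0.83558, f(133/18) ≈ 0.80173, f(8) ≈ -0.28790.
T_9 = (Δx/2)·[f(x_0) + 2f(x_1) + ... + 2f(x_{8}) + f(x_9)].
Sum ≈ 0.54140.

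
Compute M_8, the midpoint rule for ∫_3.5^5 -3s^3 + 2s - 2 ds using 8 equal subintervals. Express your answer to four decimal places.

Δs = (5 − 3.5)/8 = 0.1875.
Midpoints: 3.59375, 3.78125, 3.96875, 4.15625, 4.34375, 4.53125, 4.71875, 4.90625.
f(3.59375) = -4392641/32768, f(3.78125) = -5132411/32768, f(3.96875) = -5950589/32768, f(4.15625) = -6851063/32768, f(4.34375) = -7837721/32768, f(4.53125) = -8914451/32768, f(4.71875) = -10085141/32768, f(4.90625) = -11353679/32768.
Sum = Δs · [f(3.59375) + f(3.78125) + f(3.96875) + ...].
Sum ≈ -346.2850.

-346.2850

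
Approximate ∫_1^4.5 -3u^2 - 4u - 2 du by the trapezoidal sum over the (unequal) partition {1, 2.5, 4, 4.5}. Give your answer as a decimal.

-139.0625

Subinterval widths: 1.5, 1.5, 0.5.
f(1) = -9, f(2.5) = -30.75, f(4) = -66, f(4.5) = -80.75.
On each subinterval the trapezoid contributes (Δu_i/2)·[f(u_{i-1}) + f(u_i)].
Sum = -139.0625.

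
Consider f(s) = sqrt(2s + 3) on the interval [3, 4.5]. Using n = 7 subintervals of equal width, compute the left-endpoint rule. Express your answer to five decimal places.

Δs = (4.5 − 3)/7 = 3/14.
Left endpoints: 3, 45/14, 24/7, 51/14, 27/7, 57/14, 30/7.
f(3) ≈ 3.00000, f(45/14) ≈ 3.07060, f(24/7) ≈ 3.13961, f(51/14) ≈ 3.20713, f(27/7) ≈ 3.27327, f(57/14) ≈ 3.33809, f(30/7) ≈ 3.40168.
Sum = Δs · [f(3) + f(45/14) + f(24/7) + ...].
Sum ≈ 4.80651.

4.80651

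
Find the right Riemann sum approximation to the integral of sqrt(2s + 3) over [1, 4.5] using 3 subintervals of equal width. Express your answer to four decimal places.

Δs = (4.5 − 1)/3 = 7/6.
Right endpoints: 13/6, 10/3, 4.5.
f(13/6) ≈ 2.7080, f(10/3) ≈ 3.1091, f(4.5) ≈ 3.4641.
Sum = Δs · [f(13/6) + f(10/3) + f(4.5)].
Sum ≈ 10.8281.

10.8281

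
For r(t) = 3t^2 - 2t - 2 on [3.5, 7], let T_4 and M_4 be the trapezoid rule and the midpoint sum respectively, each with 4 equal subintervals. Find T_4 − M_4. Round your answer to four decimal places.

2.0098

T_4 = 257.71484375.
M_4 ≈ 255.705078.
T_4 − M_4 ≈ 2.0098.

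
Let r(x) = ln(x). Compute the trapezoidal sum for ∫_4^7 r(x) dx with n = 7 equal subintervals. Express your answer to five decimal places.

5.07455

Δx = (7 − 4)/7 = 3/7.
r(4) ≈ 1.38629, r(31/7) ≈ 1.48808, r(34/7) ≈ 1.58045, r(37/7) ≈ 1.66501, r(40/7) ≈ 1.74297, r(43/7) ≈ 1.81529, r(46/7) ≈ 1.88273, r(7) ≈ 1.94591.
T_7 = (Δx/2)·[r(x_0) + 2r(x_1) + ... + 2r(x_{6}) + r(x_7)].
Sum ≈ 5.07455.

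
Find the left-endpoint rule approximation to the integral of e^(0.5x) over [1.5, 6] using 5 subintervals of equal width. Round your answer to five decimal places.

Δx = (6 − 1.5)/5 = 0.9.
Left endpoints: 1.5, 2.4, 3.3, 4.2, 5.1.
f(1.5) ≈ 2.11700, f(2.4) ≈ 3.32012, f(3.3) ≈ 5.20698, f(4.2) ≈ 8.16617, f(5.1) ≈ 12.80710.
Sum = Δx · [f(1.5) + f(2.4) + f(3.3) + f(4.2) + f(5.1)].
Sum ≈ 28.45563.

28.45563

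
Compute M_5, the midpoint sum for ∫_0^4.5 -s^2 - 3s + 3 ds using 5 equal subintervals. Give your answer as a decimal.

Δs = (4.5 − 0)/5 = 0.9.
Midpoints: 0.45, 1.35, 2.25, 3.15, 4.05.
f(0.45) = 1.4475, f(1.35) = -2.8725, f(2.25) = -8.8125, f(3.15) = -16.3725, f(4.05) = -25.5525.
Sum = Δs · [f(0.45) + f(1.35) + f(2.25) + f(3.15) + f(4.05)].
Sum = -46.94625.

-46.94625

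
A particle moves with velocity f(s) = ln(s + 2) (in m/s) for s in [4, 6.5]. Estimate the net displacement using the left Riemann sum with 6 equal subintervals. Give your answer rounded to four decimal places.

Δs = (6.5 − 4)/6 = 5/12.
Left endpoints: 4, 53/12, 29/6, 5.25, 17/3, 73/12.
f(4) ≈ 1.7918, f(53/12) ≈ 1.8589, f(29/6) ≈ 1.9218, f(5.25) ≈ 1.9810, f(17/3) ≈ 2.0369, f(73/12) ≈ 2.0898.
Sum = Δs · [f(4) + f(53/12) + f(29/6) + ...].
Sum ≈ 4.8667.

4.8667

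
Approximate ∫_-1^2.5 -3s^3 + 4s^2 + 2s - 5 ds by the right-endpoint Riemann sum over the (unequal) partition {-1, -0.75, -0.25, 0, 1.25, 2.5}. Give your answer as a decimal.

-34.578125

Subinterval widths: 0.25, 0.5, 0.25, 1.25, 1.25.
Right endpoints: -0.75, -0.25, 0, 1.25, 2.5.
f(-0.75) = -2.984375, f(-0.25) = -5.203125, f(0) = -5, f(1.25) = -2.109375, f(2.5) = -21.875.
Sum = Σ Δs_i · f(s_i).
Sum = -34.578125.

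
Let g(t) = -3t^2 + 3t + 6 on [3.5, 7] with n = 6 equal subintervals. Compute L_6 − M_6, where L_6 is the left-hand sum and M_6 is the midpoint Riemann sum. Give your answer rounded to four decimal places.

L_6 ≈ -195.501736.
M_6 ≈ -223.702257.
L_6 − M_6 ≈ 28.2005.

28.2005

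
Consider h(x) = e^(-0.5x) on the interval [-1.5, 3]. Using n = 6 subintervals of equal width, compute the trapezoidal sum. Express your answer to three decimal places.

Δx = (3 − (-1.5))/6 = 0.75.
h(-1.5) ≈ 2.117, h(-0.75) ≈ 1.455, h(0) ≈ 1.000, h(0.75) ≈ 0.687, h(1.5) ≈ 0.472, h(2.25) ≈ 0.325, h(3) ≈ 0.223.
T_6 = (Δx/2)·[h(x_0) + 2h(x_1) + ... + 2h(x_{5}) + h(x_6)].
Sum ≈ 3.832.

3.832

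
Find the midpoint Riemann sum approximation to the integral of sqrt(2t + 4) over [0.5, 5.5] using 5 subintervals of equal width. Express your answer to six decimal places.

Δt = (5.5 − 0.5)/5 = 1.
Midpoints: 1, 2, 3, 4, 5.
f(1) ≈ 2.449490, f(2) ≈ 2.828427, f(3) ≈ 3.162278, f(4) ≈ 3.464102, f(5) ≈ 3.741657.
Sum = Δt · [f(1) + f(2) + f(3) + f(4) + f(5)].
Sum ≈ 15.645954.

15.645954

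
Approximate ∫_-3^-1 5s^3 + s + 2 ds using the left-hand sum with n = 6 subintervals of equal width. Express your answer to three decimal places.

-123.111

Δs = (-1 − (-3))/6 = 1/3.
Left endpoints: -3, -8/3, -7/3, -2, -5/3, -4/3.
f(-3) = -136, f(-8/3) = -2578/27, f(-7/3) = -1724/27, f(-2) = -40, f(-5/3) = -616/27, f(-4/3) = -302/27.
Sum = Δs · [f(-3) + f(-8/3) + f(-7/3) + ...].
Sum ≈ -123.111.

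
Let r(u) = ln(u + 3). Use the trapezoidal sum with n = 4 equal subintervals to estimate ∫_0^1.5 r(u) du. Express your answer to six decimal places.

1.971211

Δu = (1.5 − 0)/4 = 0.375.
r(0) ≈ 1.098612, r(0.375) ≈ 1.216395, r(0.75) ≈ 1.321756, r(1.125) ≈ 1.417066, r(1.5) ≈ 1.504077.
T_4 = (Δu/2)·[r(u_0) + 2r(u_1) + 2r(u_2) + 2r(u_3) + r(u_4)].
Sum ≈ 1.971211.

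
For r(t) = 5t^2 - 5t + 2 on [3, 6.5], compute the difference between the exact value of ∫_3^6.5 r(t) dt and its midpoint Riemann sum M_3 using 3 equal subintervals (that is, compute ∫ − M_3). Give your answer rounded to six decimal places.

1.984954

Exact integral: ∫_3^6.5 r(t) dt ≈ 336.58333333.
M_3 ≈ 334.59837963.
Error ≈ 336.58333333 − 334.59837963 ≈ 1.984954.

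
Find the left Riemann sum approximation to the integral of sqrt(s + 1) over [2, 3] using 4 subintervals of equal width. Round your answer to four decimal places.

1.8355

Δs = (3 − 2)/4 = 0.25.
Left endpoints: 2, 2.25, 2.5, 2.75.
f(2) ≈ 1.7321, f(2.25) ≈ 1.8028, f(2.5) ≈ 1.8708, f(2.75) ≈ 1.9365.
Sum = Δs · [f(2) + f(2.25) + f(2.5) + f(2.75)].
Sum ≈ 1.8355.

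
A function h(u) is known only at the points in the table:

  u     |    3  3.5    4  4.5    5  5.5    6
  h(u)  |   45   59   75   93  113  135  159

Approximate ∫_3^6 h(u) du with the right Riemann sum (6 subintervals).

317

Δu = 0.5.
Sum = 0.5·[59 + 75 + 93 + 113 + 135 + 159] = 317.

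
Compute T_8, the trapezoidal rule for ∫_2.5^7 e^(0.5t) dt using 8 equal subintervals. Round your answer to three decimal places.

59.640

Δt = (7 − 2.5)/8 = 0.5625.
f(2.5) ≈ 3.490, f(3.0625) ≈ 4.624, f(3.625) ≈ 6.126, f(4.1875) ≈ 8.115, f(4.75) ≈ 10.751, f(5.3125) ≈ 14.243, f(5.875) ≈ 18.869, f(6.4375) ≈ 24.997, f(7) ≈ 33.115.
T_8 = (Δt/2)·[f(t_0) + 2f(t_1) + ... + 2f(t_{7}) + f(t_8)].
Sum ≈ 59.640.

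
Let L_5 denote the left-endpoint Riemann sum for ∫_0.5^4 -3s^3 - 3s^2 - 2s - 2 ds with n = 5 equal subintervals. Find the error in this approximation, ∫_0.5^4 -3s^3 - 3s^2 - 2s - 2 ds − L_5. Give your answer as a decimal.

-79.410625

Exact integral: ∫_0.5^4 f(s) ds = -278.578125.
L_5 = -199.1675.
Error = -278.578125 − (-199.1675) = -79.410625.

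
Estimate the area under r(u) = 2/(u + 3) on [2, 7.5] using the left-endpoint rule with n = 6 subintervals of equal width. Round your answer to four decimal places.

Δu = (7.5 − 2)/6 = 11/12.
Left endpoints: 2, 35/12, 23/6, 4.75, 17/3, 79/12.
r(2) = 0.4, r(35/12) = 24/71, r(23/6) = 12/41, r(4.75) = 8/31, r(17/3) = 3/13, r(79/12) = 24/115.
Sum = Δu · [r(2) + r(35/12) + r(23/6) + ...].
Sum ≈ 1.5842.

1.5842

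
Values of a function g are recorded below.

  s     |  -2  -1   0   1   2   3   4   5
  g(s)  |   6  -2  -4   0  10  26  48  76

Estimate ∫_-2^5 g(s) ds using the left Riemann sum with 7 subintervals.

Δs = 1.
Sum = 1·[6 + (-2) + (-4) + 0 + 10 + 26 + 48] = 84.

84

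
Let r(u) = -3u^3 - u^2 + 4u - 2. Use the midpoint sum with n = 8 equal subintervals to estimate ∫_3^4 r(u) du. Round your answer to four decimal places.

Δu = (4 − 3)/8 = 0.125.
Midpoints: 3.0625, 3.1875, 3.3125, 3.4375, 3.5625, 3.6875, 3.8125, 3.9375.
r(3.0625) = -349379/4096, r(3.1875) = -395537/4096, r(3.3125) = -445495/4096, r(3.4375) = -499397/4096, r(3.5625) = -557387/4096, r(3.6875) = -619609/4096, r(3.8125) = -686207/4096, r(3.9375) = -757325/4096.
Sum = Δu · [r(3.0625) + r(3.1875) + r(3.3125) + ...].
Sum ≈ -131.5410.

-131.5410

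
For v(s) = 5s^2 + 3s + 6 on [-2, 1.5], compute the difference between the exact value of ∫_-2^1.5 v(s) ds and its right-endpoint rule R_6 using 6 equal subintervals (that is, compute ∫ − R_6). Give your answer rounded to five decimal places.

Exact integral: ∫_-2^1.5 v(s) ds ≈ 37.3333333.
R_6 ≈ 38.8362269.
Error ≈ 37.3333333 − 38.8362269 ≈ -1.50289.

-1.50289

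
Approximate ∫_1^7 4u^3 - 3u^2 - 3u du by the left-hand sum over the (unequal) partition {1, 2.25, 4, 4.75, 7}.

966.03125

Subinterval widths: 1.25, 1.75, 0.75, 2.25.
Left endpoints: 1, 2.25, 4, 4.75.
f(1) = -2, f(2.25) = 23.625, f(4) = 196, f(4.75) = 346.75.
Sum = Σ Δu_i · f(u_i).
Sum = 966.03125.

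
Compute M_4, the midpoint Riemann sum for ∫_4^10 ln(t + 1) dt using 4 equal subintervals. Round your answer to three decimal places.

12.340

Δt = (10 − 4)/4 = 1.5.
Midpoints: 4.75, 6.25, 7.75, 9.25.
f(4.75) ≈ 1.749, f(6.25) ≈ 1.981, f(7.75) ≈ 2.169, f(9.25) ≈ 2.327.
Sum = Δt · [f(4.75) + f(6.25) + f(7.75) + f(9.25)].
Sum ≈ 12.340.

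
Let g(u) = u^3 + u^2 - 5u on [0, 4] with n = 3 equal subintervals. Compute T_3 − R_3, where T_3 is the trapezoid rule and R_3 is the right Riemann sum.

-40

T_3 ≈ 53.6296296.
R_3 ≈ 93.6296296.
T_3 − R_3 = -40.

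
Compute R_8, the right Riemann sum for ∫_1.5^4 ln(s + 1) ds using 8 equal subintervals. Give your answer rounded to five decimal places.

Δs = (4 − 1.5)/8 = 0.3125.
Right endpoints: 1.8125, 2.125, 2.4375, 2.75, 3.0625, 3.375, 3.6875, 4.
f(1.8125) ≈ 1.03407, f(2.125) ≈ 1.13943, f(2.4375) ≈ 1.23474, f(2.75) ≈ 1.32176, f(3.0625) ≈ 1.40180, f(3.375) ≈ 1.47591, f(3.6875) ≈ 1.54490, f(4) ≈ 1.60944.
Sum = Δs · [f(1.8125) + f(2.125) + f(2.4375) + ...].
Sum ≈ 3.36314.

3.36314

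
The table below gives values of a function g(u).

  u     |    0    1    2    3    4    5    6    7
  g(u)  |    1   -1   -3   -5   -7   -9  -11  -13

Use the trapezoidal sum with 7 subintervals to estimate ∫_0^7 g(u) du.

Δu = 1.
T_7 = (1/2)·[1 + 2·(-1) + 2·(-3) + 2·(-5) + 2·(-7) + 2·(-9) + 2·(-11) + (-13)] = -42.

-42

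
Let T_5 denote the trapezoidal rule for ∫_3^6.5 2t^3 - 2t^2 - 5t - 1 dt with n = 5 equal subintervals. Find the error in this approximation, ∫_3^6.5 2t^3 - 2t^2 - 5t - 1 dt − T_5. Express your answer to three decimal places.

Exact integral: ∫_3^6.5 f(t) dt ≈ 600.32292.
T_5 = 607.8975.
Error ≈ 600.32292 − 607.8975 ≈ -7.575.

-7.575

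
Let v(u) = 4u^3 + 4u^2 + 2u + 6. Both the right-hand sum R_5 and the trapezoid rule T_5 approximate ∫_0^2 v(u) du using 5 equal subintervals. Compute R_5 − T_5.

10.4

R_5 = 53.92.
T_5 = 43.52.
R_5 − T_5 = 10.4.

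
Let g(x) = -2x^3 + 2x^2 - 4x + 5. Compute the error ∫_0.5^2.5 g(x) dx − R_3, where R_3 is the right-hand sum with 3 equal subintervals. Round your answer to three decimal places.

Exact integral: ∫_0.5^2.5 g(x) dx ≈ -11.16667.
R_3 ≈ -21.20370.
Error ≈ -11.16667 − (-21.20370) ≈ 10.037.

10.037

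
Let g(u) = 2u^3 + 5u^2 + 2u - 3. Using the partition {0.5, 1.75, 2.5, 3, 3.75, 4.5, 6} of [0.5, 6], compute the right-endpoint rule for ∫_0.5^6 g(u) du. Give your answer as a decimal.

Subinterval widths: 1.25, 0.75, 0.5, 0.75, 0.75, 1.5.
Right endpoints: 1.75, 2.5, 3, 3.75, 4.5, 6.
g(1.75) = 26.53125, g(2.5) = 64.5, g(3) = 102, g(3.75) = 180.28125, g(4.5) = 289.5, g(6) = 621.
Sum = Σ Δu_i · g(u_i).
Sum = 1416.375.

1416.375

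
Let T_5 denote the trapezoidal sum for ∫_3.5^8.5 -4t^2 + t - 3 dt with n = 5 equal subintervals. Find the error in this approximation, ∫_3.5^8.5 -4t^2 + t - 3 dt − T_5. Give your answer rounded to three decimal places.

3.333

Exact integral: ∫_3.5^8.5 f(t) dt ≈ -746.66667.
T_5 = -750.
Error ≈ -746.66667 − (-750) ≈ 3.333.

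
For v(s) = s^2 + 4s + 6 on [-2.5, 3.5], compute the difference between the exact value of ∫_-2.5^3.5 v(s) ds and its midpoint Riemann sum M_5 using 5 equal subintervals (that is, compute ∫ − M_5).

0.72

Exact integral: ∫_-2.5^3.5 v(s) ds = 67.5.
M_5 = 66.78.
Error = 67.5 − 66.78 = 0.72.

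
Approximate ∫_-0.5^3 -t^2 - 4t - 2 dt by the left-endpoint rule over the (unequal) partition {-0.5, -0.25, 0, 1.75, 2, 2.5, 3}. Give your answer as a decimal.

Subinterval widths: 0.25, 0.25, 1.75, 0.25, 0.5, 0.5.
Left endpoints: -0.5, -0.25, 0, 1.75, 2, 2.5.
f(-0.5) = -0.25, f(-0.25) = -1.0625, f(0) = -2, f(1.75) = -12.0625, f(2) = -14, f(2.5) = -18.25.
Sum = Σ Δt_i · f(t_i).
Sum = -22.96875.

-22.96875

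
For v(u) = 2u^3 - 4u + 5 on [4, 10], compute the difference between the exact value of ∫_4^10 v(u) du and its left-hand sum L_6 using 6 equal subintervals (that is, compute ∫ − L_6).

Exact integral: ∫_4^10 v(u) du = 4734.
L_6 = 3852.
Error = 4734 − 3852 = 882.

882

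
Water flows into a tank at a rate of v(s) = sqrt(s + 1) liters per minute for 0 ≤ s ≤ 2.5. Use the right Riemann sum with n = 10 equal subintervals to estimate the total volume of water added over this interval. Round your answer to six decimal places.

3.806244

Δs = (2.5 − 0)/10 = 0.25.
Right endpoints: 0.25, 0.5, 0.75, 1, 1.25, 1.5, 1.75, 2, 2.25, 2.5.
v(0.25) ≈ 1.118034, v(0.5) ≈ 1.224745, v(0.75) ≈ 1.322876, v(1) ≈ 1.414214, v(1.25) ≈ 1.500000, v(1.5) ≈ 1.581139, v(1.75) ≈ 1.658312, v(2) ≈ 1.732051, v(2.25) ≈ 1.802776, v(2.5) ≈ 1.870829.
Sum = Δs · [v(0.25) + v(0.5) + v(0.75) + ...].
Sum ≈ 3.806244.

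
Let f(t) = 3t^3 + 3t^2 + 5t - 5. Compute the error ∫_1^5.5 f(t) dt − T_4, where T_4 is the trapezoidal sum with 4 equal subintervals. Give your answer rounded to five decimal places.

Exact integral: ∫_1^5.5 f(t) dt = 901.546875.
T_4 ≈ 932.1591797.
Error ≈ 901.546875 − 932.1591797 ≈ -30.61230.

-30.61230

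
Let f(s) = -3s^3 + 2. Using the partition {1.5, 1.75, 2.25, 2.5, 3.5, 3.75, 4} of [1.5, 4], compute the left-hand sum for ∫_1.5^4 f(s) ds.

Subinterval widths: 0.25, 0.5, 0.25, 1, 0.25, 0.25.
Left endpoints: 1.5, 1.75, 2.25, 2.5, 3.5, 3.75.
f(1.5) = -8.125, f(1.75) = -14.078125, f(2.25) = -32.171875, f(2.5) = -44.875, f(3.5) = -126.625, f(3.75) = -156.203125.
Sum = Σ Δs_i · f(s_i).
Sum = -132.6953125.

-132.6953125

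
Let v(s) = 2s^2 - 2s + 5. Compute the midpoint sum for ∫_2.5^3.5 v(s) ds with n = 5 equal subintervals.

17.16

Δs = (3.5 − 2.5)/5 = 0.2.
Midpoints: 2.6, 2.8, 3, 3.2, 3.4.
v(2.6) = 13.32, v(2.8) = 15.08, v(3) = 17, v(3.2) = 19.08, v(3.4) = 21.32.
Sum = Δs · [v(2.6) + v(2.8) + v(3) + v(3.2) + v(3.4)].
Sum = 17.16.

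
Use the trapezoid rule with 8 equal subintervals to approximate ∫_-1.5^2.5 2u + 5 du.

Δu = (2.5 − (-1.5))/8 = 0.5.
f(-1.5) = 2, f(-1) = 3, f(-0.5) = 4, f(0) = 5, f(0.5) = 6, f(1) = 7, f(1.5) = 8, f(2) = 9, f(2.5) = 10.
T_8 = (Δu/2)·[f(u_0) + 2f(u_1) + ... + 2f(u_{7}) + f(u_8)].
Sum = 24.

24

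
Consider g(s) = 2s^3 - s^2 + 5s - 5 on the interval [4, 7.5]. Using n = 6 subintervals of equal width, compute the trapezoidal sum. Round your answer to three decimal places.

Δs = (7.5 − 4)/6 = 7/12.
g(4) = 127, g(55/12) = 163705/864, g(31/6) = 14579/54, g(5.75) = 370.90625, g(19/3) = 13355/27, g(83/12) = 556013/864, g(7.5) = 820.
T_6 = (Δs/2)·[g(s_0) + 2g(s_1) + ... + 2g(s_{5}) + g(s_6)].
Sum ≈ 1424.514.

1424.514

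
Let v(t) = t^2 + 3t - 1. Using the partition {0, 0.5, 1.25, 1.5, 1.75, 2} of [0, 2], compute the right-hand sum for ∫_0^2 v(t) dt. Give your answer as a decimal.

9.125

Subinterval widths: 0.5, 0.75, 0.25, 0.25, 0.25.
Right endpoints: 0.5, 1.25, 1.5, 1.75, 2.
v(0.5) = 0.75, v(1.25) = 4.3125, v(1.5) = 5.75, v(1.75) = 7.3125, v(2) = 9.
Sum = Σ Δt_i · v(t_i).
Sum = 9.125.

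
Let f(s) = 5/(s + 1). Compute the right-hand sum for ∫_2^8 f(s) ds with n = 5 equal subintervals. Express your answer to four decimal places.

Δs = (8 − 2)/5 = 1.2.
Right endpoints: 3.2, 4.4, 5.6, 6.8, 8.
f(3.2) = 25/21, f(4.4) = 25/27, f(5.6) = 25/33, f(6.8) = 25/39, f(8) = 5/9.
Sum = Δs · [f(3.2) + f(4.4) + f(5.6) + f(6.8) + f(8)].
Sum ≈ 4.8847.

4.8847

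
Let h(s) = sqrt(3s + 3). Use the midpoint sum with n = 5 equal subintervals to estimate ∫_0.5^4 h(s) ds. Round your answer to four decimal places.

Δs = (4 − 0.5)/5 = 0.7.
Midpoints: 0.85, 1.55, 2.25, 2.95, 3.65.
h(0.85) ≈ 2.3558, h(1.55) ≈ 2.7659, h(2.25) ≈ 3.1225, h(2.95) ≈ 3.4424, h(3.65) ≈ 3.7350.
Sum = Δs · [h(0.85) + h(1.55) + h(2.25) + h(2.95) + h(3.65)].
Sum ≈ 10.7951.

10.7951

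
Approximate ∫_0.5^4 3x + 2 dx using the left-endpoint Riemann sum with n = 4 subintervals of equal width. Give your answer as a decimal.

Δx = (4 − 0.5)/4 = 0.875.
Left endpoints: 0.5, 1.375, 2.25, 3.125.
f(0.5) = 3.5, f(1.375) = 6.125, f(2.25) = 8.75, f(3.125) = 11.375.
Sum = Δx · [f(0.5) + f(1.375) + f(2.25) + f(3.125)].
Sum = 26.03125.

26.03125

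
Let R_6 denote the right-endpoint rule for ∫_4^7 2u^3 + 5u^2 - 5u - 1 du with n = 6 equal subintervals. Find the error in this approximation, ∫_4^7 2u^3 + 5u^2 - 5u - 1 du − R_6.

Exact integral: ∫_4^7 f(u) du = 1452.
R_6 = 1633.75.
Error = 1452 − 1633.75 = -181.75.

-181.75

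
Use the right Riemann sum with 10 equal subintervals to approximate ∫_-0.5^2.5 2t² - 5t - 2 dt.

-10.86

Δt = (2.5 − (-0.5))/10 = 0.3.
Right endpoints: -0.2, 0.1, 0.4, 0.7, 1, 1.3, 1.6, 1.9, 2.2, 2.5.
f(-0.2) = -0.92, f(0.1) = -2.48, f(0.4) = -3.68, f(0.7) = -4.52, f(1) = -5, f(1.3) = -5.12, f(1.6) = -4.88, f(1.9) = -4.28, f(2.2) = -3.32, f(2.5) = -2.
Sum = Δt · [f(-0.2) + f(0.1) + f(0.4) + ...].
Sum = -10.86.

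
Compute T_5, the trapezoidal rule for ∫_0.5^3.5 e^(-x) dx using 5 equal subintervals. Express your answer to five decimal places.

0.59352

Δx = (3.5 − 0.5)/5 = 0.6.
f(0.5) ≈ 0.60653, f(1.1) ≈ 0.33287, f(1.7) ≈ 0.18268, f(2.3) ≈ 0.10026, f(2.9) ≈ 0.05502, f(3.5) ≈ 0.03020.
T_5 = (Δx/2)·[f(x_0) + 2f(x_1) + ... + 2f(x_{4}) + f(x_5)].
Sum ≈ 0.59352.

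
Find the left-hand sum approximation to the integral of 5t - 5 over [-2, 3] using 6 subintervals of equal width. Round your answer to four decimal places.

-22.9167

Δt = (3 − (-2))/6 = 5/6.
Left endpoints: -2, -7/6, -1/3, 0.5, 4/3, 13/6.
f(-2) = -15, f(-7/6) = -65/6, f(-1/3) = -20/3, f(0.5) = -2.5, f(4/3) = 5/3, f(13/6) = 35/6.
Sum = Δt · [f(-2) + f(-7/6) + f(-1/3) + ...].
Sum ≈ -22.9167.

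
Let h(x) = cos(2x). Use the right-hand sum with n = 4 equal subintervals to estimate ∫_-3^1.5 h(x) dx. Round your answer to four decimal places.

Δx = (1.5 − (-3))/4 = 1.125.
Right endpoints: -1.875, -0.75, 0.375, 1.5.
h(-1.875) ≈ -0.8206, h(-0.75) ≈ 0.0707, h(0.375) ≈ 0.7317, h(1.5) ≈ -0.9900.
Sum = Δx · [h(-1.875) + h(-0.75) + h(0.375) + h(1.5)].
Sum ≈ -1.1341.

-1.1341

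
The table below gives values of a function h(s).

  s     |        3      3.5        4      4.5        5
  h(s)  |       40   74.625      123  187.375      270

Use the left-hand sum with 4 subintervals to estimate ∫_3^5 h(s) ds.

Δs = 0.5.
Sum = 0.5·[40 + 74.625 + 123 + 187.375] = 212.5.

212.5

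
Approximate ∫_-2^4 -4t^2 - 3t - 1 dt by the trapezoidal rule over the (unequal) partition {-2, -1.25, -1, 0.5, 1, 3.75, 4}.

Subinterval widths: 0.75, 0.25, 1.5, 0.5, 2.75, 0.25.
f(-2) = -11, f(-1.25) = -3.5, f(-1) = -2, f(0.5) = -3.5, f(1) = -8, f(3.75) = -68.5, f(4) = -77.
On each subinterval the trapezoid contributes (Δt_i/2)·[f(t_{i-1}) + f(t_i)].
Sum = -136.5.

-136.5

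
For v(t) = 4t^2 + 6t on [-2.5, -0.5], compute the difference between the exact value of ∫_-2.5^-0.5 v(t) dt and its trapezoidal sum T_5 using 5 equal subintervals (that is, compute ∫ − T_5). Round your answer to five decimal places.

Exact integral: ∫_-2.5^-0.5 v(t) dt ≈ 2.6666667.
T_5 = 2.88.
Error ≈ 2.6666667 − 2.88 ≈ -0.21333.

-0.21333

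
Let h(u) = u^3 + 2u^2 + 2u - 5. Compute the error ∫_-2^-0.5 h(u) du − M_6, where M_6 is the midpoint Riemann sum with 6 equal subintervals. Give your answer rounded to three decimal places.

-0.014

Exact integral: ∫_-2^-0.5 h(u) du = -9.984375.
M_6 ≈ -9.97070.
Error ≈ -9.984375 − (-9.97070) ≈ -0.014.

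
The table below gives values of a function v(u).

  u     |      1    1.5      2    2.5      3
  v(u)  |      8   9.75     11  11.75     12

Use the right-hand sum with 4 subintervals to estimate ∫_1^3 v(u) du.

Δu = 0.5.
Sum = 0.5·[9.75 + 11 + 11.75 + 12] = 22.25.

22.25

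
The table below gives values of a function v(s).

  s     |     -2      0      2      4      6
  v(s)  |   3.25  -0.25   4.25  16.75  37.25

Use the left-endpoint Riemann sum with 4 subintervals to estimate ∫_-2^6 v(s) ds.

Δs = 2.
Sum = 2·[3.25 + (-0.25) + 4.25 + 16.75] = 48.

48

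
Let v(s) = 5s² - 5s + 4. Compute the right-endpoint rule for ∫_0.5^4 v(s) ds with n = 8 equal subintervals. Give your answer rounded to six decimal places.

95.040039

Δs = (4 − 0.5)/8 = 0.4375.
Right endpoints: 0.9375, 1.375, 1.8125, 2.25, 2.6875, 3.125, 3.5625, 4.
v(0.9375) = 3.70703125, v(1.375) = 6.578125, v(1.8125) = 11.36328125, v(2.25) = 18.0625, v(2.6875) = 26.67578125, v(3.125) = 37.203125, v(3.5625) = 49.64453125, v(4) = 64.
Sum = Δs · [v(0.9375) + v(1.375) + v(1.8125) + ...].
Sum ≈ 95.040039.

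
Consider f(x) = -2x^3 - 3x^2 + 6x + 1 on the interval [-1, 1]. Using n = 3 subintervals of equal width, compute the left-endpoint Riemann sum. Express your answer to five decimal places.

Δx = (1 − (-1))/3 = 2/3.
Left endpoints: -1, -1/3, 1/3.
f(-1) = -6, f(-1/3) = -34/27, f(1/3) = 70/27.
Sum = Δx · [f(-1) + f(-1/3) + f(1/3)].
Sum ≈ -3.11111.

-3.11111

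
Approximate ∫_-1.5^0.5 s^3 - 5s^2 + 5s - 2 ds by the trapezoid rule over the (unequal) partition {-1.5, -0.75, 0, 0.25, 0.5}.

-17.125

Subinterval widths: 0.75, 0.75, 0.25, 0.25.
f(-1.5) = -24.125, f(-0.75) = -8.984375, f(0) = -2, f(0.25) = -1.046875, f(0.5) = -0.625.
On each subinterval the trapezoid contributes (Δs_i/2)·[f(s_{i-1}) + f(s_i)].
Sum = -17.125.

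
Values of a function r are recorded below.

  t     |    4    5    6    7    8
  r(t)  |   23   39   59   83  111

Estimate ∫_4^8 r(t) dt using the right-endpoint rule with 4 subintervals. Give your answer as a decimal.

292

Δt = 1.
Sum = 1·[39 + 59 + 83 + 111] = 292.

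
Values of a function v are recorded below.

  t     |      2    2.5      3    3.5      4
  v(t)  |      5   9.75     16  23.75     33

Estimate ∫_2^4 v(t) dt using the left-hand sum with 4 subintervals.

27.25

Δt = 0.5.
Sum = 0.5·[5 + 9.75 + 16 + 23.75] = 27.25.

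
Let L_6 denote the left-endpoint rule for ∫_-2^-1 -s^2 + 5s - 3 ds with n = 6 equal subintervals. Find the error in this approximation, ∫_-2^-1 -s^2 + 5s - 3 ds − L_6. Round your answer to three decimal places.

0.671

Exact integral: ∫_-2^-1 f(s) ds ≈ -12.83333.
L_6 ≈ -13.50463.
Error ≈ -12.83333 − (-13.50463) ≈ 0.671.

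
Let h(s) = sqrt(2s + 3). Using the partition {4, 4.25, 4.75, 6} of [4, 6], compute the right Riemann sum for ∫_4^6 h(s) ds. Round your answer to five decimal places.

7.45679

Subinterval widths: 0.25, 0.5, 1.25.
Right endpoints: 4.25, 4.75, 6.
h(4.25) ≈ 3.39116, h(4.75) ≈ 3.53553, h(6) ≈ 3.87298.
Sum = Σ Δs_i · h(s_i).
Sum ≈ 7.45679.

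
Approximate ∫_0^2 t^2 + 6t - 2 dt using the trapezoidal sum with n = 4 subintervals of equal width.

Δt = (2 − 0)/4 = 0.5.
f(0) = -2, f(0.5) = 1.25, f(1) = 5, f(1.5) = 9.25, f(2) = 14.
T_4 = (Δt/2)·[f(t_0) + 2f(t_1) + 2f(t_2) + 2f(t_3) + f(t_4)].
Sum = 10.75.

10.75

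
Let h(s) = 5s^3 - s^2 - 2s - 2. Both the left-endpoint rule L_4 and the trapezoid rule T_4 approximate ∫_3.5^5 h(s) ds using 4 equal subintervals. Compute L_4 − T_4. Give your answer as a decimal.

L_4 ≈ 478.7138672.
T_4 ≈ 552.7529297.
L_4 − T_4 = -74.0390625.

-74.0390625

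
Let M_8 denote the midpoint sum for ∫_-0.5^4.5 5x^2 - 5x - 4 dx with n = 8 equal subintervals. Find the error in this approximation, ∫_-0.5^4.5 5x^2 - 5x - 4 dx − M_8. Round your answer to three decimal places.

0.814

Exact integral: ∫_-0.5^4.5 f(x) dx ≈ 82.08333.
M_8 = 81.26953125.
Error ≈ 82.08333 − 81.26953125 ≈ 0.814.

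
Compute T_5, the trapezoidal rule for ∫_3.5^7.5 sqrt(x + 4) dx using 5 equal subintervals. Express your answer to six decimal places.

Δx = (7.5 − 3.5)/5 = 0.8.
f(3.5) ≈ 2.738613, f(4.3) ≈ 2.880972, f(5.1) ≈ 3.016621, f(5.9) ≈ 3.146427, f(6.7) ≈ 3.271085, f(7.5) ≈ 3.391165.
T_5 = (Δx/2)·[f(x_0) + 2f(x_1) + ... + 2f(x_{4}) + f(x_5)].
Sum ≈ 12.303995.

12.303995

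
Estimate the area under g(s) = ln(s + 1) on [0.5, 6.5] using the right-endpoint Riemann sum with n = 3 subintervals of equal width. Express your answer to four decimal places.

Δs = (6.5 − 0.5)/3 = 2.
Right endpoints: 2.5, 4.5, 6.5.
g(2.5) ≈ 1.2528, g(4.5) ≈ 1.7047, g(6.5) ≈ 2.0149.
Sum = Δs · [g(2.5) + g(4.5) + g(6.5)].
Sum ≈ 9.9448.

9.9448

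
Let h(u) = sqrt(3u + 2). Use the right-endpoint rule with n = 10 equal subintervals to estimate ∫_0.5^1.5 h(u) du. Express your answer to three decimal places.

2.261

Δu = (1.5 − 0.5)/10 = 0.1.
Right endpoints: 0.6, 0.7, 0.8, 0.9, 1, 1.1, 1.2, 1.3, 1.4, 1.5.
h(0.6) ≈ 1.949, h(0.7) ≈ 2.025, h(0.8) ≈ 2.098, h(0.9) ≈ 2.168, h(1) ≈ 2.236, h(1.1) ≈ 2.302, h(1.2) ≈ 2.366, h(1.3) ≈ 2.429, h(1.4) ≈ 2.490, h(1.5) ≈ 2.550.
Sum = Δu · [h(0.6) + h(0.7) + h(0.8) + ...].
Sum ≈ 2.261.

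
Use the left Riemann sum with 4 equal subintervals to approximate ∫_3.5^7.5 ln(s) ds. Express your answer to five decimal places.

6.33339

Δs = (7.5 − 3.5)/4 = 1.
Left endpoints: 3.5, 4.5, 5.5, 6.5.
f(3.5) ≈ 1.25276, f(4.5) ≈ 1.50408, f(5.5) ≈ 1.70475, f(6.5) ≈ 1.87180.
Sum = Δs · [f(3.5) + f(4.5) + f(5.5) + f(6.5)].
Sum ≈ 6.33339.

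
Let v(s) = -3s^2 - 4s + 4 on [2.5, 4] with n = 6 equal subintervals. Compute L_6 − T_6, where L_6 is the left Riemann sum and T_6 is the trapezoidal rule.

L_6 = -57.515625.
T_6 = -61.921875.
L_6 − T_6 = 4.40625.

4.40625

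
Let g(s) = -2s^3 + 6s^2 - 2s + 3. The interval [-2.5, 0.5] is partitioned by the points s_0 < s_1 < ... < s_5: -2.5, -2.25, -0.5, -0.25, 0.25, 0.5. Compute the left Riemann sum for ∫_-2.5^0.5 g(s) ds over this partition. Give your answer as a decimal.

Subinterval widths: 0.25, 1.75, 0.25, 0.5, 0.25.
Left endpoints: -2.5, -2.25, -0.5, -0.25, 0.25.
g(-2.5) = 76.75, g(-2.25) = 60.65625, g(-0.5) = 5.75, g(-0.25) = 3.90625, g(0.25) = 2.84375.
Sum = Σ Δs_i · g(s_i).
Sum = 129.4375.

129.4375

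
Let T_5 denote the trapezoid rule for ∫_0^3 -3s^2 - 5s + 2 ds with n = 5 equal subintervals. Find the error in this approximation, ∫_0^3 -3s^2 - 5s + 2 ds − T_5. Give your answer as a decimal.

Exact integral: ∫_0^3 f(s) ds = -43.5.
T_5 = -44.04.
Error = -43.5 − (-44.04) = 0.54.

0.54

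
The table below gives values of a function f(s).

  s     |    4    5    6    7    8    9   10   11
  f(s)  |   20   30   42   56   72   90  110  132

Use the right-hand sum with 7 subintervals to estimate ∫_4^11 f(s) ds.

Δs = 1.
Sum = 1·[30 + 42 + 56 + 72 + 90 + 110 + 132] = 532.

532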